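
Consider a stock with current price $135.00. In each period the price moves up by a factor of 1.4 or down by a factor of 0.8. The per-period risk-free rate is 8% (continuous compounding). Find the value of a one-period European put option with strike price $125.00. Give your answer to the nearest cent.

Risk-neutral probability p = (e^0.08 − 0.8)/(1.4 − 0.8) = 0.2833/0.6000 = 0.4721
Terminal stock prices: S_u = 189, S_d = 108
Terminal payoffs (K − S): max(-64, 0) = 0, max(17, 0) = 17
Node 0 (S = 135): V_0 = e^(−0.08)·[0.4721·0.0000 + 0.5279·17.0000] = 8.2836

$8.28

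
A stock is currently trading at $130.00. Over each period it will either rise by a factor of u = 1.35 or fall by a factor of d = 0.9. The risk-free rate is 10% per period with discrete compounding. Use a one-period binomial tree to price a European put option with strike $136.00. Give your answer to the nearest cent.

$9.60

Risk-neutral probability p = (1 + 0.1 − 0.9)/(1.35 − 0.9) = 0.2000/0.4500 = 0.4444
Terminal stock prices: S_u = 175.5, S_d = 117
Terminal payoffs (K − S): max(-39.5, 0) = 0, max(19, 0) = 19
Node 0 (S = 130): V_0 = 1/1.1·[0.4444·0.0000 + 0.5556·19.0000] = 9.5960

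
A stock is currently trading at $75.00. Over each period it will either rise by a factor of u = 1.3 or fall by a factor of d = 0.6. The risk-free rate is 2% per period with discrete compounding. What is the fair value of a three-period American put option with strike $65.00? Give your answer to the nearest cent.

Risk-neutral probability p = (1 + 0.02 − 0.6)/(1.3 − 0.6) = 0.4200/0.7000 = 0.6000
Terminal stock prices: S_uuu = 164.8, S_uud = 76.05, S_udd = 35.1, S_ddd = 16.2
Terminal payoffs (K − S): max(-99.78, 0) = 0, max(-11.05, 0) = 0, max(29.9, 0) = 29.9, max(48.8, 0) = 48.8
Node uu (S = 126.8): continuation = 1/1.02·[0.6000·0.0000 + 0.4000·0.0000] = 0.0000; exercise value = 0.0000 ≤ continuation, so V_uu = 0.0000
Node ud (S = 58.5): continuation = 1/1.02·[0.6000·0.0000 + 0.4000·29.9000] = 11.7255; exercise value = 6.5000 ≤ continuation, so V_ud = 11.7255
Node dd (S = 27): continuation = 1/1.02·[0.6000·29.9000 + 0.4000·48.8000] = 36.7255; exercise value = 38.0000 > continuation, so V_dd = 38.0000 (exercise)
Node u (S = 97.5): continuation = 1/1.02·[0.6000·0.0000 + 0.4000·11.7255] = 4.5982; exercise value = 0.0000 ≤ continuation, so V_u = 4.5982
Node d (S = 45): continuation = 1/1.02·[0.6000·11.7255 + 0.4000·38.0000] = 21.7993; exercise value = 20.0000 ≤ continuation, so V_d = 21.7993
Node 0 (S = 75): continuation = 1/1.02·[0.6000·4.5982 + 0.4000·21.7993] = 11.2536; exercise value = 0.0000 ≤ continuation, so V_0 = 11.2536

$11.25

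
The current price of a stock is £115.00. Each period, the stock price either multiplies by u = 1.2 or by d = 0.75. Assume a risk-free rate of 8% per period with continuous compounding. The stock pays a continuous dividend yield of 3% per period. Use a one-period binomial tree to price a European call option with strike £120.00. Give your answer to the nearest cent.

£11.12

Per-period risk-free factor R = e^0.08 = 1.0833; dividend-adjusted growth = e^(0.08−0.03) = 1.0513.
Risk-neutral probability p = (1.0513 − 0.75)/(1.2 − 0.75) = 0.3013/0.4500 = 0.6695
Terminal stock prices: S_u = 138, S_d = 86.25
Terminal payoffs (S − K): max(18, 0) = 18, max(-33.75, 0) = 0
Node 0 (S = 115): V_0 = e^(−0.08)·[0.6695·18.0000 + 0.3305·0.0000] = 11.1243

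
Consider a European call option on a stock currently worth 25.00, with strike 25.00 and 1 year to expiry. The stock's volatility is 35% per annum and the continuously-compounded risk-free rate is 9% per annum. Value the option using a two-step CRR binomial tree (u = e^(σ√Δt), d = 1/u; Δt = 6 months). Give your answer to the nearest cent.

CRR parameters: u = e^(σ√Δt) = e^(0.35·√0.5) = 1.2808, d = 1/u = 0.7808
Per-period rate: rΔt = 0.09·0.5 = 0.045, so R = e^0.045 = 1.0460
Risk-neutral probability p = (e^0.045 − 0.7808)/(1.2808 − 0.7808) = 0.2653/0.5000 = 0.5305
Terminal stock prices: S_uu = 41.01, S_ud = 25, S_dd = 15.24
Terminal payoffs (S − K): max(16.01, 0) = 16.01, max(0, 0) = 0, max(-9.76, 0) = 0
Node u (S = 32.02): V_u = e^(−0.045)·[0.5305·16.0114 + 0.4695·0.0000] = 8.1201
Node d (S = 19.52): V_d = e^(−0.045)·[0.5305·0.0000 + 0.4695·0.0000] = 0.0000
Node 0 (S = 25): V_0 = e^(−0.045)·[0.5305·8.1201 + 0.4695·0.0000] = 4.1181

4.12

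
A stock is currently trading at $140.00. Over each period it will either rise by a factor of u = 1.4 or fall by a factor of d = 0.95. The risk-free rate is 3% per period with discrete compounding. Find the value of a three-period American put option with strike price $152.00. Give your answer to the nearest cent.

Risk-neutral probability p = (1 + 0.03 − 0.95)/(1.4 − 0.95) = 0.0800/0.4500 = 0.1778
Terminal stock prices: S_uuu = 384.2, S_uud = 260.7, S_udd = 176.9, S_ddd = 120
Terminal payoffs (K − S): max(-232.2, 0) = 0, max(-108.7, 0) = 0, max(-24.89, 0) = 0, max(31.97, 0) = 31.97
Node uu (S = 274.4): continuation = 1/1.03·[0.1778·0.0000 + 0.8222·0.0000] = 0.0000; exercise value = 0.0000 ≤ continuation, so V_uu = 0.0000
Node ud (S = 186.2): continuation = 1/1.03·[0.1778·0.0000 + 0.8222·0.0000] = 0.0000; exercise value = 0.0000 ≤ continuation, so V_ud = 0.0000
Node dd (S = 126.3): continuation = 1/1.03·[0.1778·0.0000 + 0.8222·31.9675] = 25.5188; exercise value = 25.6500 > continuation, so V_dd = 25.6500 (exercise)
Node u (S = 196): continuation = 1/1.03·[0.1778·0.0000 + 0.8222·0.0000] = 0.0000; exercise value = 0.0000 ≤ continuation, so V_u = 0.0000
Node d (S = 133): continuation = 1/1.03·[0.1778·0.0000 + 0.8222·25.6500] = 20.4757; exercise value = 19.0000 ≤ continuation, so V_d = 20.4757
Node 0 (S = 140): continuation = 1/1.03·[0.1778·0.0000 + 0.8222·20.4757] = 16.3452; exercise value = 12.0000 ≤ continuation, so V_0 = 16.3452

$16.35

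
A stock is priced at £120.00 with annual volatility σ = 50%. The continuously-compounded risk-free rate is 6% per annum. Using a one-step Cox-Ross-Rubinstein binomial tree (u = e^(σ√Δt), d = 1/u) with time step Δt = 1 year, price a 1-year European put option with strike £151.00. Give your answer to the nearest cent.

£41.48

CRR parameters: u = e^(σ√Δt) = e^(0.5·√1) = 1.6487, d = 1/u = 0.6065
Per-period rate: rΔt = 0.06·1 = 0.06, so R = e^0.06 = 1.0618
Risk-neutral probability p = (e^0.06 − 0.6065)/(1.6487 − 0.6065) = 0.4553/1.0422 = 0.4369
Terminal stock prices: S_u = 197.8, S_d = 72.78
Terminal payoffs (K − S): max(-46.85, 0) = 0, max(78.22, 0) = 78.22
Node 0 (S = 120): V_0 = e^(−0.06)·[0.4369·0.0000 + 0.5631·78.2163] = 41.4806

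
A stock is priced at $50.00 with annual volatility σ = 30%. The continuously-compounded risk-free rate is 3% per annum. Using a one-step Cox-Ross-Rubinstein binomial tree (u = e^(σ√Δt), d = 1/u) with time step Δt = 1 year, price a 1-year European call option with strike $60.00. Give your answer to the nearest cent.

CRR parameters: u = e^(σ√Δt) = e^(0.3·√1) = 1.3499, d = 1/u = 0.7408
Per-period rate: rΔt = 0.03·1 = 0.03, so R = e^0.03 = 1.0305
Risk-neutral probability p = (e^0.03 − 0.7408)/(1.3499 − 0.7408) = 0.2896/0.6090 = 0.4756
Terminal stock prices: S_u = 67.49, S_d = 37.04
Terminal payoffs (S − K): max(7.493, 0) = 7.493, max(-22.96, 0) = 0
Node 0 (S = 50): V_0 = e^(−0.03)·[0.4756·7.4929 + 0.5244·0.0000] = 3.4580

$3.46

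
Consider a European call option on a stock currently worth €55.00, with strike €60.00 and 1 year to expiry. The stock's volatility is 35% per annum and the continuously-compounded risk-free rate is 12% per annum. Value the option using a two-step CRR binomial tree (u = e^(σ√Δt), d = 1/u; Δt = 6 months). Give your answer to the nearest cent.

€8.47

CRR parameters: u = e^(σ√Δt) = e^(0.35·√0.5) = 1.2808, d = 1/u = 0.7808
Per-period rate: rΔt = 0.12·0.5 = 0.06, so R = e^0.06 = 1.0618
Risk-neutral probability p = (e^0.06 − 0.7808)/(1.2808 − 0.7808) = 0.2811/0.5000 = 0.5621
Terminal stock prices: S_uu = 90.23, S_ud = 55, S_dd = 33.53
Terminal payoffs (S − K): max(30.23, 0) = 30.23, max(-5, 0) = 0, max(-26.47, 0) = 0
Node u (S = 70.44): V_u = e^(−0.06)·[0.5621·30.2251 + 0.4379·0.0000] = 16.0003
Node d (S = 42.94): V_d = e^(−0.06)·[0.5621·0.0000 + 0.4379·0.0000] = 0.0000
Node 0 (S = 55): V_0 = e^(−0.06)·[0.5621·16.0003 + 0.4379·0.0000] = 8.4701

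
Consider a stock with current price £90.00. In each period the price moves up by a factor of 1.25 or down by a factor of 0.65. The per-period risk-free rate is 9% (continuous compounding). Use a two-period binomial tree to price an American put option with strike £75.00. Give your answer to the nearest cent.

Risk-neutral probability p = (e^0.09 − 0.65)/(1.25 − 0.65) = 0.4442/0.6000 = 0.7403
Terminal stock prices: S_uu = 140.6, S_ud = 73.12, S_dd = 38.03
Terminal payoffs (K − S): max(-65.62, 0) = 0, max(1.875, 0) = 1.875, max(36.97, 0) = 36.97
Node u (S = 112.5): continuation = e^(−0.09)·[0.7403·0.0000 + 0.2597·1.8750] = 0.4450; exercise value = 0.0000 ≤ continuation, so V_u = 0.4450
Node d (S = 58.5): continuation = e^(−0.09)·[0.7403·1.8750 + 0.2597·36.9750] = 10.0448; exercise value = 16.5000 > continuation, so V_d = 16.5000 (exercise)
Node 0 (S = 90): continuation = e^(−0.09)·[0.7403·0.4450 + 0.2597·16.5000] = 4.2175; exercise value = 0.0000 ≤ continuation, so V_0 = 4.2175

£4.22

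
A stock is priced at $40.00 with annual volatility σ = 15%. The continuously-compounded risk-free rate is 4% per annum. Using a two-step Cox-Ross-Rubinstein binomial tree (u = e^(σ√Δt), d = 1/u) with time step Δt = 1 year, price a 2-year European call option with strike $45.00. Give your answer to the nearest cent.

CRR parameters: u = e^(σ√Δt) = e^(0.15·√1) = 1.1618, d = 1/u = 0.8607
Per-period rate: rΔt = 0.04·1 = 0.04, so R = e^0.04 = 1.0408
Risk-neutral probability p = (e^0.04 − 0.8607)/(1.1618 − 0.8607) = 0.1801/0.3011 = 0.5981
Terminal stock prices: S_uu = 53.99, S_ud = 40, S_dd = 29.63
Terminal payoffs (S − K): max(8.994, 0) = 8.994, max(-5, 0) = 0, max(-15.37, 0) = 0
Node u (S = 46.47): V_u = e^(−0.04)·[0.5981·8.9944 + 0.4019·0.0000] = 5.1686
Node d (S = 34.43): V_d = e^(−0.04)·[0.5981·0.0000 + 0.4019·0.0000] = 0.0000
Node 0 (S = 40): V_0 = e^(−0.04)·[0.5981·5.1686 + 0.4019·0.0000] = 2.9701

$2.97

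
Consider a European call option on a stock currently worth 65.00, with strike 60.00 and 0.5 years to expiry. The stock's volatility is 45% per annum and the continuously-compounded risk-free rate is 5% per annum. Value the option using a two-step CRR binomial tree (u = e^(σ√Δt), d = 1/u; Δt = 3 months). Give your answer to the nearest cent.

11.53

CRR parameters: u = e^(σ√Δt) = e^(0.45·√0.25) = 1.2523, d = 1/u = 0.7985
Per-period rate: rΔt = 0.05·0.25 = 0.0125, so R = e^0.0125 = 1.0126
Risk-neutral probability p = (e^0.0125 − 0.7985)/(1.2523 − 0.7985) = 0.2141/0.4538 = 0.4717
Terminal stock prices: S_uu = 101.9, S_ud = 65, S_dd = 41.45
Terminal payoffs (S − K): max(41.94, 0) = 41.94, max(5, 0) = 5, max(-18.55, 0) = 0
Node u (S = 81.4): V_u = e^(−0.0125)·[0.4717·41.9403 + 0.5283·5.0000] = 22.1463
Node d (S = 51.9): V_d = e^(−0.0125)·[0.4717·5.0000 + 0.5283·0.0000] = 2.3292
Node 0 (S = 65): V_0 = e^(−0.0125)·[0.4717·22.1463 + 0.5283·2.3292] = 11.5320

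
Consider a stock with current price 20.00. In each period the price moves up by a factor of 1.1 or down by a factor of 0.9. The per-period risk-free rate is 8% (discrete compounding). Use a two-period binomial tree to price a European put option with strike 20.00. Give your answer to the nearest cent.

Risk-neutral probability p = (1 + 0.08 − 0.9)/(1.1 − 0.9) = 0.1800/0.2000 = 0.9000
Terminal stock prices: S_uu = 24.2, S_ud = 19.8, S_dd = 16.2
Terminal payoffs (K − S): max(-4.2, 0) = 0, max(0.2, 0) = 0.2, max(3.8, 0) = 3.8
Node u (S = 22): V_u = 1/1.08·[0.9000·0.0000 + 0.1000·0.2000] = 0.0185
Node d (S = 18): V_d = 1/1.08·[0.9000·0.2000 + 0.1000·3.8000] = 0.5185
Node 0 (S = 20): V_0 = 1/1.08·[0.9000·0.0185 + 0.1000·0.5185] = 0.0634

0.06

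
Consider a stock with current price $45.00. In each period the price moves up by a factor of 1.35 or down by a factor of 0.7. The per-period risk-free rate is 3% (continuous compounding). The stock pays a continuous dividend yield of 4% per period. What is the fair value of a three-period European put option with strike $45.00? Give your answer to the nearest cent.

$10.30

Per-period risk-free factor R = e^0.03 = 1.0305; dividend-adjusted growth = e^(0.03−0.04) = 0.9900.
Risk-neutral probability p = (0.9900 − 0.7)/(1.35 − 0.7) = 0.2900/0.6500 = 0.4462
Terminal stock prices: S_uuu = 110.7, S_uud = 57.41, S_udd = 29.77, S_ddd = 15.43
Terminal payoffs (K − S): max(-65.72, 0) = 0, max(-12.41, 0) = 0, max(15.23, 0) = 15.23, max(29.57, 0) = 29.57
Node uu (S = 82.01): V_uu = e^(−0.03)·[0.4462·0.0000 + 0.5538·0.0000] = 0.0000
Node ud (S = 42.53): V_ud = e^(−0.03)·[0.4462·0.0000 + 0.5538·15.2325] = 8.1860
Node dd (S = 22.05): V_dd = e^(−0.03)·[0.4462·15.2325 + 0.5538·29.5650] = 22.4846
Node u (S = 60.75): V_u = e^(−0.03)·[0.4462·0.0000 + 0.5538·8.1860] = 4.3992
Node d (S = 31.5): V_d = e^(−0.03)·[0.4462·8.1860 + 0.5538·22.4846] = 15.6282
Node 0 (S = 45): V_0 = e^(−0.03)·[0.4462·4.3992 + 0.5538·15.6282] = 10.3037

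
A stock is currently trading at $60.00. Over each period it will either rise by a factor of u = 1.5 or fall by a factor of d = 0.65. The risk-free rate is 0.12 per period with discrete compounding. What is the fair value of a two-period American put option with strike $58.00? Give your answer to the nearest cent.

$7.58

Risk-neutral probability p = (1 + 0.12 − 0.65)/(1.5 − 0.65) = 0.4700/0.8500 = 0.5529
Terminal stock prices: S_uu = 135, S_ud = 58.5, S_dd = 25.35
Terminal payoffs (K − S): max(-77, 0) = 0, max(-0.5, 0) = 0, max(32.65, 0) = 32.65
Node u (S = 90): continuation = 1/1.12·[0.5529·0.0000 + 0.4471·0.0000] = 0.0000; exercise value = 0.0000 ≤ continuation, so V_u = 0.0000
Node d (S = 39): continuation = 1/1.12·[0.5529·0.0000 + 0.4471·32.6500] = 13.0326; exercise value = 19.0000 > continuation, so V_d = 19.0000 (exercise)
Node 0 (S = 60): continuation = 1/1.12·[0.5529·0.0000 + 0.4471·19.0000] = 7.5840; exercise value = 0.0000 ≤ continuation, so V_0 = 7.5840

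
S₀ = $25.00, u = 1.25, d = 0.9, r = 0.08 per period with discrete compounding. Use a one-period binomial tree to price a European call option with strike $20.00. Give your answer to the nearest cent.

$6.48

Risk-neutral probability p = (1 + 0.08 − 0.9)/(1.25 − 0.9) = 0.1800/0.3500 = 0.5143
Terminal stock prices: S_u = 31.25, S_d = 22.5
Terminal payoffs (S − K): max(11.25, 0) = 11.25, max(2.5, 0) = 2.5
Node 0 (S = 25): V_0 = 1/1.08·[0.5143·11.2500 + 0.4857·2.5000] = 6.4815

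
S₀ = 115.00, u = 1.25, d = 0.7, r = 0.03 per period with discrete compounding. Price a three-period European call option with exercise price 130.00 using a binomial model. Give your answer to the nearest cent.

Risk-neutral probability p = (1 + 0.03 − 0.7)/(1.25 − 0.7) = 0.3300/0.5500 = 0.6000
Terminal stock prices: S_uuu = 224.6, S_uud = 125.8, S_udd = 70.44, S_ddd = 39.44
Terminal payoffs (S − K): max(94.61, 0) = 94.61, max(-4.219, 0) = 0, max(-59.56, 0) = 0, max(-90.56, 0) = 0
Node uu (S = 179.7): V_uu = 1/1.03·[0.6000·94.6094 + 0.4000·0.0000] = 55.1123
Node ud (S = 100.6): V_ud = 1/1.03·[0.6000·0.0000 + 0.4000·0.0000] = 0.0000
Node dd (S = 56.35): V_dd = 1/1.03·[0.6000·0.0000 + 0.4000·0.0000] = 0.0000
Node u (S = 143.8): V_u = 1/1.03·[0.6000·55.1123 + 0.4000·0.0000] = 32.1042
Node d (S = 80.5): V_d = 1/1.03·[0.6000·0.0000 + 0.4000·0.0000] = 0.0000
Node 0 (S = 115): V_0 = 1/1.03·[0.6000·32.1042 + 0.4000·0.0000] = 18.7015

18.70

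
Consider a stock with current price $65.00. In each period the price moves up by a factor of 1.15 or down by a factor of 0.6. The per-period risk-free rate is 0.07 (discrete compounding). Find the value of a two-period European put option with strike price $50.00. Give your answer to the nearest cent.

Risk-neutral probability p = (1 + 0.07 − 0.6)/(1.15 − 0.6) = 0.4700/0.5500 = 0.8545
Terminal stock prices: S_uu = 85.96, S_ud = 44.85, S_dd = 23.4
Terminal payoffs (K − S): max(-35.96, 0) = 0, max(5.15, 0) = 5.15, max(26.6, 0) = 26.6
Node u (S = 74.75): V_u = 1/1.07·[0.8545·0.0000 + 0.1455·5.1500] = 0.7001
Node d (S = 39): V_d = 1/1.07·[0.8545·5.1500 + 0.1455·26.6000] = 7.7290
Node 0 (S = 65): V_0 = 1/1.07·[0.8545·0.7001 + 0.1455·7.7290] = 1.6098

$1.61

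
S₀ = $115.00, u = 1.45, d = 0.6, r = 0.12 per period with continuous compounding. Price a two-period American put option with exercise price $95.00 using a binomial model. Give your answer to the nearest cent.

$8.75

Risk-neutral probability p = (e^0.12 − 0.6)/(1.45 − 0.6) = 0.5275/0.8500 = 0.6206
Terminal stock prices: S_uu = 241.8, S_ud = 100, S_dd = 41.4
Terminal payoffs (K − S): max(-146.8, 0) = 0, max(-5.05, 0) = 0, max(53.6, 0) = 53.6
Node u (S = 166.8): continuation = e^(−0.12)·[0.6206·0.0000 + 0.3794·0.0000] = 0.0000; exercise value = 0.0000 ≤ continuation, so V_u = 0.0000
Node d (S = 69): continuation = e^(−0.12)·[0.6206·0.0000 + 0.3794·53.6000] = 18.0370; exercise value = 26.0000 > continuation, so V_d = 26.0000 (exercise)
Node 0 (S = 115): continuation = e^(−0.12)·[0.6206·0.0000 + 0.3794·26.0000] = 8.7493; exercise value = 0.0000 ≤ continuation, so V_0 = 8.7493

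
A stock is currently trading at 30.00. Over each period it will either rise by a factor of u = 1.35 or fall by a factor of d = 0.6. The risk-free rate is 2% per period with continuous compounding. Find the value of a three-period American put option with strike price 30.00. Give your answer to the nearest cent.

6.75

Risk-neutral probability p = (e^0.02 − 0.6)/(1.35 − 0.6) = 0.4202/0.7500 = 0.5603
Terminal stock prices: S_uuu = 73.81, S_uud = 32.8, S_udd = 14.58, S_ddd = 6.48
Terminal payoffs (K − S): max(-43.81, 0) = 0, max(-2.805, 0) = 0, max(15.42, 0) = 15.42, max(23.52, 0) = 23.52
Node uu (S = 54.68): continuation = e^(−0.02)·[0.5603·0.0000 + 0.4397·0.0000] = 0.0000; exercise value = 0.0000 ≤ continuation, so V_uu = 0.0000
Node ud (S = 24.3): continuation = e^(−0.02)·[0.5603·0.0000 + 0.4397·15.4200] = 6.6464; exercise value = 5.7000 ≤ continuation, so V_ud = 6.6464
Node dd (S = 10.8): continuation = e^(−0.02)·[0.5603·15.4200 + 0.4397·23.5200] = 18.6060; exercise value = 19.2000 > continuation, so V_dd = 19.2000 (exercise)
Node u (S = 40.5): continuation = e^(−0.02)·[0.5603·0.0000 + 0.4397·6.6464] = 2.8648; exercise value = 0.0000 ≤ continuation, so V_u = 2.8648
Node d (S = 18): continuation = e^(−0.02)·[0.5603·6.6464 + 0.4397·19.2000] = 11.9257; exercise value = 12.0000 > continuation, so V_d = 12.0000 (exercise)
Node 0 (S = 30): continuation = e^(−0.02)·[0.5603·2.8648 + 0.4397·12.0000] = 6.7455; exercise value = 0.0000 ≤ continuation, so V_0 = 6.7455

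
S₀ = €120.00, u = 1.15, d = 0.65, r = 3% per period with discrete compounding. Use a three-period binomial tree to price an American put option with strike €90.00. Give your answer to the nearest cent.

€4.67

Risk-neutral probability p = (1 + 0.03 − 0.65)/(1.15 − 0.65) = 0.3800/0.5000 = 0.7600
Terminal stock prices: S_uuu = 182.5, S_uud = 103.2, S_udd = 58.31, S_ddd = 32.95
Terminal payoffs (K − S): max(-92.5, 0) = 0, max(-13.16, 0) = 0, max(31.69, 0) = 31.69, max(57.05, 0) = 57.05
Node uu (S = 158.7): continuation = 1/1.03·[0.7600·0.0000 + 0.2400·0.0000] = 0.0000; exercise value = 0.0000 ≤ continuation, so V_uu = 0.0000
Node ud (S = 89.7): continuation = 1/1.03·[0.7600·0.0000 + 0.2400·31.6950] = 7.3852; exercise value = 0.3000 ≤ continuation, so V_ud = 7.3852
Node dd (S = 50.7): continuation = 1/1.03·[0.7600·31.6950 + 0.2400·57.0450] = 36.6786; exercise value = 39.3000 > continuation, so V_dd = 39.3000 (exercise)
Node u (S = 138): continuation = 1/1.03·[0.7600·0.0000 + 0.2400·7.3852] = 1.7208; exercise value = 0.0000 ≤ continuation, so V_u = 1.7208
Node d (S = 78): continuation = 1/1.03·[0.7600·7.3852 + 0.2400·39.3000] = 14.6066; exercise value = 12.0000 ≤ continuation, so V_d = 14.6066
Node 0 (S = 120): continuation = 1/1.03·[0.7600·1.7208 + 0.2400·14.6066] = 4.6732; exercise value = 0.0000 ≤ continuation, so V_0 = 4.6732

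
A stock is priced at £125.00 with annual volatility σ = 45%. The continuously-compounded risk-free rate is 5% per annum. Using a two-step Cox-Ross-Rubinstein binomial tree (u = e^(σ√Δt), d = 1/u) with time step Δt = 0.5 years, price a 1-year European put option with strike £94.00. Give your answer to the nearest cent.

CRR parameters: u = e^(σ√Δt) = e^(0.45·√0.5) = 1.3746, d = 1/u = 0.7275
Per-period rate: rΔt = 0.05·0.5 = 0.025, so R = e^0.025 = 1.0253
Risk-neutral probability p = (e^0.025 − 0.7275)/(1.3746 − 0.7275) = 0.2979/0.6472 = 0.4602
Terminal stock prices: S_uu = 236.2, S_ud = 125, S_dd = 66.15
Terminal payoffs (K − S): max(-142.2, 0) = 0, max(-31, 0) = 0, max(27.85, 0) = 27.85
Node u (S = 171.8): V_u = e^(−0.025)·[0.4602·0.0000 + 0.5398·0.0000] = 0.0000
Node d (S = 90.93): V_d = e^(−0.025)·[0.4602·0.0000 + 0.5398·27.8505] = 14.6617
Node 0 (S = 125): V_0 = e^(−0.025)·[0.4602·0.0000 + 0.5398·14.6617] = 7.7185

£7.72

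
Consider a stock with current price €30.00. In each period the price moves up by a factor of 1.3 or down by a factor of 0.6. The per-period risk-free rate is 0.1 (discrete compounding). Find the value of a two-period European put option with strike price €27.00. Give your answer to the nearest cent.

€2.31

Risk-neutral probability p = (1 + 0.1 − 0.6)/(1.3 − 0.6) = 0.5000/0.7000 = 0.7143
Terminal stock prices: S_uu = 50.7, S_ud = 23.4, S_dd = 10.8
Terminal payoffs (K − S): max(-23.7, 0) = 0, max(3.6, 0) = 3.6, max(16.2, 0) = 16.2
Node u (S = 39): V_u = 1/1.1·[0.7143·0.0000 + 0.2857·3.6000] = 0.9351
Node d (S = 18): V_d = 1/1.1·[0.7143·3.6000 + 0.2857·16.2000] = 6.5455
Node 0 (S = 30): V_0 = 1/1.1·[0.7143·0.9351 + 0.2857·6.5455] = 2.3073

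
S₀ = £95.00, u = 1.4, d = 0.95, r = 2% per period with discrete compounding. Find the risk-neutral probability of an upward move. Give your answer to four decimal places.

Risk-neutral probability p = (1 + 0.02 − 0.95)/(1.4 − 0.95) = 0.0700/0.4500 = 0.1556

p = 0.1556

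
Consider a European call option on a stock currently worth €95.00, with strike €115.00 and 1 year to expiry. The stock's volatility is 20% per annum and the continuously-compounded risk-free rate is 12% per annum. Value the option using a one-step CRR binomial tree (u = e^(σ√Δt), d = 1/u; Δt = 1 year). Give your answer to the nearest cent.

CRR parameters: u = e^(σ√Δt) = e^(0.2·√1) = 1.2214, d = 1/u = 0.8187
Per-period rate: rΔt = 0.12·1 = 0.12, so R = e^0.12 = 1.1275
Risk-neutral probability p = (e^0.12 − 0.8187)/(1.2214 − 0.8187) = 0.3088/0.4027 = 0.7668
Terminal stock prices: S_u = 116, S_d = 77.78
Terminal payoffs (S − K): max(1.033, 0) = 1.033, max(-37.22, 0) = 0
Node 0 (S = 95): V_0 = e^(−0.12)·[0.7668·1.0333 + 0.2332·0.0000] = 0.7027

€0.70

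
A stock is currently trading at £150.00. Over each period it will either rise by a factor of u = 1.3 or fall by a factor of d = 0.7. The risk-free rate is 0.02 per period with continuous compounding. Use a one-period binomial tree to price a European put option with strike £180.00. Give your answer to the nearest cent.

£34.28

Risk-neutral probability p = (e^0.02 − 0.7)/(1.3 − 0.7) = 0.3202/0.6000 = 0.5337
Terminal stock prices: S_u = 195, S_d = 105
Terminal payoffs (K − S): max(-15, 0) = 0, max(75, 0) = 75
Node 0 (S = 150): V_0 = e^(−0.02)·[0.5337·0.0000 + 0.4663·75.0000] = 34.2823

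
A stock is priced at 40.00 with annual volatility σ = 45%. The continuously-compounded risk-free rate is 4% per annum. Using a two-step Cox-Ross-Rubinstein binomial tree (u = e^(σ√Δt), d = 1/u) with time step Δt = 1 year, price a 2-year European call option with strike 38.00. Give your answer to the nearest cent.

11.37

CRR parameters: u = e^(σ√Δt) = e^(0.45·√1) = 1.5683, d = 1/u = 0.6376
Per-period rate: rΔt = 0.04·1 = 0.04, so R = e^0.04 = 1.0408
Risk-neutral probability p = (e^0.04 − 0.6376)/(1.5683 − 0.6376) = 0.4032/0.9307 = 0.4332
Terminal stock prices: S_uu = 98.38, S_ud = 40, S_dd = 16.26
Terminal payoffs (S − K): max(60.38, 0) = 60.38, max(2, 0) = 2, max(-21.74, 0) = 0
Node u (S = 62.73): V_u = e^(−0.04)·[0.4332·60.3841 + 0.5668·2.0000] = 26.2225
Node d (S = 25.51): V_d = e^(−0.04)·[0.4332·2.0000 + 0.5668·0.0000] = 0.8324
Node 0 (S = 40): V_0 = e^(−0.04)·[0.4332·26.2225 + 0.5668·0.8324] = 11.3678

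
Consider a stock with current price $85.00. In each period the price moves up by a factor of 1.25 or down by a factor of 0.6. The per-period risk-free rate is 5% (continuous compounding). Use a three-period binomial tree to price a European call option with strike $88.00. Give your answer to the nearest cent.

$22.47

Risk-neutral probability p = (e^0.05 − 0.6)/(1.25 − 0.6) = 0.4513/0.6500 = 0.6943
Terminal stock prices: S_uuu = 166, S_uud = 79.69, S_udd = 38.25, S_ddd = 18.36
Terminal payoffs (S − K): max(78.02, 0) = 78.02, max(-8.312, 0) = 0, max(-49.75, 0) = 0, max(-69.64, 0) = 0
Node uu (S = 132.8): V_uu = e^(−0.05)·[0.6943·78.0156 + 0.3057·0.0000] = 51.5218
Node ud (S = 63.75): V_ud = e^(−0.05)·[0.6943·0.0000 + 0.3057·0.0000] = 0.0000
Node dd (S = 30.6): V_dd = e^(−0.05)·[0.6943·0.0000 + 0.3057·0.0000] = 0.0000
Node u (S = 106.2): V_u = e^(−0.05)·[0.6943·51.5218 + 0.3057·0.0000] = 34.0252
Node d (S = 51): V_d = e^(−0.05)·[0.6943·0.0000 + 0.3057·0.0000] = 0.0000
Node 0 (S = 85): V_0 = e^(−0.05)·[0.6943·34.0252 + 0.3057·0.0000] = 22.4704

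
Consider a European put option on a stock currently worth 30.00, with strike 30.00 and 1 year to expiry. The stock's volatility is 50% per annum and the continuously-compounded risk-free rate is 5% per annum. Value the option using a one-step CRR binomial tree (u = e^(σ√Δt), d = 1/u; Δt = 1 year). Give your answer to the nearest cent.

6.44

CRR parameters: u = e^(σ√Δt) = e^(0.5·√1) = 1.6487, d = 1/u = 0.6065
Per-period rate: rΔt = 0.05·1 = 0.05, so R = e^0.05 = 1.0513
Risk-neutral probability p = (e^0.05 − 0.6065)/(1.6487 − 0.6065) = 0.4447/1.0422 = 0.4267
Terminal stock prices: S_u = 49.46, S_d = 18.2
Terminal payoffs (K − S): max(-19.46, 0) = 0, max(11.8, 0) = 11.8
Node 0 (S = 30): V_0 = e^(−0.05)·[0.4267·0.0000 + 0.5733·11.8041] = 6.4368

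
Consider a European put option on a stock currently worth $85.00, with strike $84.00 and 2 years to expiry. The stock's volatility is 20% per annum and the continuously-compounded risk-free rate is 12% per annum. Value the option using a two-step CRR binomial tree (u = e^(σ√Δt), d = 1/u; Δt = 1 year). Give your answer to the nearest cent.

$1.16

CRR parameters: u = e^(σ√Δt) = e^(0.2·√1) = 1.2214, d = 1/u = 0.8187
Per-period rate: rΔt = 0.12·1 = 0.12, so R = e^0.12 = 1.1275
Risk-neutral probability p = (e^0.12 − 0.8187)/(1.2214 − 0.8187) = 0.3088/0.4027 = 0.7668
Terminal stock prices: S_uu = 126.8, S_ud = 85, S_dd = 56.98
Terminal payoffs (K − S): max(-42.81, 0) = 0, max(-1, 0) = 0, max(27.02, 0) = 27.02
Node u (S = 103.8): V_u = e^(−0.12)·[0.7668·0.0000 + 0.2332·0.0000] = 0.0000
Node d (S = 69.59): V_d = e^(−0.12)·[0.7668·0.0000 + 0.2332·27.0228] = 5.5893
Node 0 (S = 85): V_0 = e^(−0.12)·[0.7668·0.0000 + 0.2332·5.5893] = 1.1561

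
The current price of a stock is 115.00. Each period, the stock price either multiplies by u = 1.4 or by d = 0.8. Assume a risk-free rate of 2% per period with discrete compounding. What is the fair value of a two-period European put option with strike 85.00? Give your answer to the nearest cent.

Risk-neutral probability p = (1 + 0.02 − 0.8)/(1.4 − 0.8) = 0.2200/0.6000 = 0.3667
Terminal stock prices: S_uu = 225.4, S_ud = 128.8, S_dd = 73.6
Terminal payoffs (K − S): max(-140.4, 0) = 0, max(-43.8, 0) = 0, max(11.4, 0) = 11.4
Node u (S = 161): V_u = 1/1.02·[0.3667·0.0000 + 0.6333·0.0000] = 0.0000
Node d (S = 92): V_d = 1/1.02·[0.3667·0.0000 + 0.6333·11.4000] = 7.0784
Node 0 (S = 115): V_0 = 1/1.02·[0.3667·0.0000 + 0.6333·7.0784] = 4.3951

4.40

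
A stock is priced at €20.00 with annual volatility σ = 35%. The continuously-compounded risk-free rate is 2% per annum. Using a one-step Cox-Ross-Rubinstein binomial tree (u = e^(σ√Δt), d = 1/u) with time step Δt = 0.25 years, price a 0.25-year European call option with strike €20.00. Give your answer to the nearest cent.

CRR parameters: u = e^(σ√Δt) = e^(0.35·√0.25) = 1.1912, d = 1/u = 0.8395
Per-period rate: rΔt = 0.02·0.25 = 0.005, so R = e^0.005 = 1.0050
Risk-neutral probability p = (e^0.005 − 0.8395)/(1.1912 − 0.8395) = 0.1656/0.3518 = 0.4706
Terminal stock prices: S_u = 23.82, S_d = 16.79
Terminal payoffs (S − K): max(3.825, 0) = 3.825, max(-3.211, 0) = 0
Node 0 (S = 20): V_0 = e^(−0.005)·[0.4706·3.8249 + 0.5294·0.0000] = 1.7911

€1.79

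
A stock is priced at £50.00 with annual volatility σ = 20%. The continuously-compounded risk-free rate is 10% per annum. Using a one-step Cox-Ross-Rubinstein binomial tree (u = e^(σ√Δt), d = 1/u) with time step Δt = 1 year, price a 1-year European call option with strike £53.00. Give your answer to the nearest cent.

£5.19

CRR parameters: u = e^(σ√Δt) = e^(0.2·√1) = 1.2214, d = 1/u = 0.8187
Per-period rate: rΔt = 0.1·1 = 0.1, so R = e^0.1 = 1.1052
Risk-neutral probability p = (e^0.1 − 0.8187)/(1.2214 − 0.8187) = 0.2864/0.4027 = 0.7113
Terminal stock prices: S_u = 61.07, S_d = 40.94
Terminal payoffs (S − K): max(8.07, 0) = 8.07, max(-12.06, 0) = 0
Node 0 (S = 50): V_0 = e^(−0.1)·[0.7113·8.0701 + 0.2887·0.0000] = 5.1944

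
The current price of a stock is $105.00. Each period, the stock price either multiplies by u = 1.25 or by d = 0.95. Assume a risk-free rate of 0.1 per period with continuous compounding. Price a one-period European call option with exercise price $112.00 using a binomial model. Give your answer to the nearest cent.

Risk-neutral probability p = (e^0.1 − 0.95)/(1.25 − 0.95) = 0.1552/0.3000 = 0.5172
Terminal stock prices: S_u = 131.2, S_d = 99.75
Terminal payoffs (S − K): max(19.25, 0) = 19.25, max(-12.25, 0) = 0
Node 0 (S = 105): V_0 = e^(−0.1)·[0.5172·19.2500 + 0.4828·0.0000] = 9.0093

$9.01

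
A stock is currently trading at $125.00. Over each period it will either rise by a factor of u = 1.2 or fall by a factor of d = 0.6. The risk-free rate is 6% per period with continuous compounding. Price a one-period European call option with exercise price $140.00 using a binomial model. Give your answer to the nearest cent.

Risk-neutral probability p = (e^0.06 − 0.6)/(1.2 − 0.6) = 0.4618/0.6000 = 0.7697
Terminal stock prices: S_u = 150, S_d = 75
Terminal payoffs (S − K): max(10, 0) = 10, max(-65, 0) = 0
Node 0 (S = 125): V_0 = e^(−0.06)·[0.7697·10.0000 + 0.2303·0.0000] = 7.2490

$7.25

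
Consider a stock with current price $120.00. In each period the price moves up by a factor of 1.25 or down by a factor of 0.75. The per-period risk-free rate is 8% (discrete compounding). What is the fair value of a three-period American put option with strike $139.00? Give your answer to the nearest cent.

$20.52

Risk-neutral probability p = (1 + 0.08 − 0.75)/(1.25 − 0.75) = 0.3300/0.5000 = 0.6600
Terminal stock prices: S_uuu = 234.4, S_uud = 140.6, S_udd = 84.38, S_ddd = 50.62
Terminal payoffs (K − S): max(-95.38, 0) = 0, max(-1.625, 0) = 0, max(54.62, 0) = 54.62, max(88.38, 0) = 88.38
Node uu (S = 187.5): continuation = 1/1.08·[0.6600·0.0000 + 0.3400·0.0000] = 0.0000; exercise value = 0.0000 ≤ continuation, so V_uu = 0.0000
Node ud (S = 112.5): continuation = 1/1.08·[0.6600·0.0000 + 0.3400·54.6250] = 17.1968; exercise value = 26.5000 > continuation, so V_ud = 26.5000 (exercise)
Node dd (S = 67.5): continuation = 1/1.08·[0.6600·54.6250 + 0.3400·88.3750] = 61.2037; exercise value = 71.5000 > continuation, so V_dd = 71.5000 (exercise)
Node u (S = 150): continuation = 1/1.08·[0.6600·0.0000 + 0.3400·26.5000] = 8.3426; exercise value = 0.0000 ≤ continuation, so V_u = 8.3426
Node d (S = 90): continuation = 1/1.08·[0.6600·26.5000 + 0.3400·71.5000] = 38.7037; exercise value = 49.0000 > continuation, so V_d = 49.0000 (exercise)
Node 0 (S = 120): continuation = 1/1.08·[0.6600·8.3426 + 0.3400·49.0000] = 20.5242; exercise value = 19.0000 ≤ continuation, so V_0 = 20.5242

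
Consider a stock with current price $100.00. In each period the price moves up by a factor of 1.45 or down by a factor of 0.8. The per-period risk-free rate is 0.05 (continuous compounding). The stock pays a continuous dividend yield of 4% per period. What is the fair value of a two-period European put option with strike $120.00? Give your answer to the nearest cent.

$24.80

Per-period risk-free factor R = e^0.05 = 1.0513; dividend-adjusted growth = e^(0.05−0.04) = 1.0101.
Risk-neutral probability p = (1.0101 − 0.8)/(1.45 − 0.8) = 0.2101/0.6500 = 0.3232
Terminal stock prices: S_uu = 210.2, S_ud = 116, S_dd = 64
Terminal payoffs (K − S): max(-90.25, 0) = 0, max(4, 0) = 4, max(56, 0) = 56
Node u (S = 145): V_u = e^(−0.05)·[0.3232·0.0000 + 0.6768·4.0000] = 2.5753
Node d (S = 80): V_d = e^(−0.05)·[0.3232·4.0000 + 0.6768·56.0000] = 37.2844
Node 0 (S = 100): V_0 = e^(−0.05)·[0.3232·2.5753 + 0.6768·37.2844] = 24.7967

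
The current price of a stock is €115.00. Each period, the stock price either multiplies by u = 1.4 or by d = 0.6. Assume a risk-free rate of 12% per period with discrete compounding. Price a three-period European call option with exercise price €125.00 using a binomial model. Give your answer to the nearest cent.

€40.48

Risk-neutral probability p = (1 + 0.12 − 0.6)/(1.4 − 0.6) = 0.5200/0.8000 = 0.6500
Terminal stock prices: S_uuu = 315.6, S_uud = 135.2, S_udd = 57.96, S_ddd = 24.84
Terminal payoffs (S − K): max(190.6, 0) = 190.6, max(10.24, 0) = 10.24, max(-67.04, 0) = 0, max(-100.2, 0) = 0
Node uu (S = 225.4): V_uu = 1/1.12·[0.6500·190.5600 + 0.3500·10.2400] = 113.7929
Node ud (S = 96.6): V_ud = 1/1.12·[0.6500·10.2400 + 0.3500·0.0000] = 5.9429
Node dd (S = 41.4): V_dd = 1/1.12·[0.6500·0.0000 + 0.3500·0.0000] = 0.0000
Node u (S = 161): V_u = 1/1.12·[0.6500·113.7929 + 0.3500·5.9429] = 67.8976
Node d (S = 69): V_d = 1/1.12·[0.6500·5.9429 + 0.3500·0.0000] = 3.4490
Node 0 (S = 115): V_0 = 1/1.12·[0.6500·67.8976 + 0.3500·3.4490] = 40.4827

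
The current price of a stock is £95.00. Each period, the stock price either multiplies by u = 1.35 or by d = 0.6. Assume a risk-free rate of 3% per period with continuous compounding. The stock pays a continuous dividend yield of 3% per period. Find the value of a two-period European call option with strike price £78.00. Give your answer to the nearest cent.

£25.49

Per-period risk-free factor R = e^0.03 = 1.0305; dividend-adjusted growth = e^(0.03−0.03) = 1.0000.
Risk-neutral probability p = (1.0000 − 0.6)/(1.35 − 0.6) = 0.4000/0.7500 = 0.5333
Terminal stock prices: S_uu = 173.1, S_ud = 76.95, S_dd = 34.2
Terminal payoffs (S − K): max(95.14, 0) = 95.14, max(-1.05, 0) = 0, max(-43.8, 0) = 0
Node u (S = 128.2): V_u = e^(−0.03)·[0.5333·95.1375 + 0.4667·0.0000] = 49.2404
Node d (S = 57): V_d = e^(−0.03)·[0.5333·0.0000 + 0.4667·0.0000] = 0.0000
Node 0 (S = 95): V_0 = e^(−0.03)·[0.5333·49.2404 + 0.4667·0.0000] = 25.4854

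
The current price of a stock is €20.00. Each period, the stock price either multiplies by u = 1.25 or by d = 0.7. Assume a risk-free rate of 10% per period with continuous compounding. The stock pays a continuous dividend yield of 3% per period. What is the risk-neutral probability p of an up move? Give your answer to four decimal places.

Per-period risk-free factor R = e^0.1 = 1.1052; dividend-adjusted growth = e^(0.1−0.03) = 1.0725.
Risk-neutral probability p = (1.0725 − 0.7)/(1.25 − 0.7) = 0.3725/0.5500 = 0.6773

p = 0.6773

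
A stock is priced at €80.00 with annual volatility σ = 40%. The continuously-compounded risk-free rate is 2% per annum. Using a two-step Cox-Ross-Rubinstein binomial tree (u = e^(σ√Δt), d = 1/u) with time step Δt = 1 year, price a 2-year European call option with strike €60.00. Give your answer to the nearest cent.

€29.97

CRR parameters: u = e^(σ√Δt) = e^(0.4·√1) = 1.4918, d = 1/u = 0.6703
Per-period rate: rΔt = 0.02·1 = 0.02, so R = e^0.02 = 1.0202
Risk-neutral probability p = (e^0.02 − 0.6703)/(1.4918 − 0.6703) = 0.3499/0.8215 = 0.4259
Terminal stock prices: S_uu = 178, S_ud = 80, S_dd = 35.95
Terminal payoffs (S − K): max(118, 0) = 118, max(20, 0) = 20, max(-24.05, 0) = 0
Node u (S = 119.3): V_u = e^(−0.02)·[0.4259·118.0433 + 0.5741·20.0000] = 60.5341
Node d (S = 53.63): V_d = e^(−0.02)·[0.4259·20.0000 + 0.5741·0.0000] = 8.3494
Node 0 (S = 80): V_0 = e^(−0.02)·[0.4259·60.5341 + 0.5741·8.3494] = 29.9696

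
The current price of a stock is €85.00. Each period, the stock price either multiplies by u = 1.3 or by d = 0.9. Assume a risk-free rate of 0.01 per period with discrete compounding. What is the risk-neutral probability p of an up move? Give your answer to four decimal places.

p = 0.2750

Risk-neutral probability p = (1 + 0.01 − 0.9)/(1.3 − 0.9) = 0.1100/0.4000 = 0.2750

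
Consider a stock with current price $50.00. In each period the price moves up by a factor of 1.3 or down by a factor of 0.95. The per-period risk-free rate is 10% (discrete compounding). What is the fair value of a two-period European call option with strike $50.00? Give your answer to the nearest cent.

$9.99

Risk-neutral probability p = (1 + 0.1 − 0.95)/(1.3 − 0.95) = 0.1500/0.3500 = 0.4286
Terminal stock prices: S_uu = 84.5, S_ud = 61.75, S_dd = 45.12
Terminal payoffs (S − K): max(34.5, 0) = 34.5, max(11.75, 0) = 11.75, max(-4.875, 0) = 0
Node u (S = 65): V_u = 1/1.1·[0.4286·34.5000 + 0.5714·11.7500] = 19.5455
Node d (S = 47.5): V_d = 1/1.1·[0.4286·11.7500 + 0.5714·0.0000] = 4.5779
Node 0 (S = 50): V_0 = 1/1.1·[0.4286·19.5455 + 0.5714·4.5779] = 9.9933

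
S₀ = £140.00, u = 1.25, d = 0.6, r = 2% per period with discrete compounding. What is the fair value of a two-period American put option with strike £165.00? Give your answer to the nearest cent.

£41.29

Risk-neutral probability p = (1 + 0.02 − 0.6)/(1.25 − 0.6) = 0.4200/0.6500 = 0.6462
Terminal stock prices: S_uu = 218.8, S_ud = 105, S_dd = 50.4
Terminal payoffs (K − S): max(-53.75, 0) = 0, max(60, 0) = 60, max(114.6, 0) = 114.6
Node u (S = 175): continuation = 1/1.02·[0.6462·0.0000 + 0.3538·60.0000] = 20.8145; exercise value = 0.0000 ≤ continuation, so V_u = 20.8145
Node d (S = 84): continuation = 1/1.02·[0.6462·60.0000 + 0.3538·114.6000] = 77.7647; exercise value = 81.0000 > continuation, so V_d = 81.0000 (exercise)
Node 0 (S = 140): continuation = 1/1.02·[0.6462·20.8145 + 0.3538·81.0000] = 41.2852; exercise value = 25.0000 ≤ continuation, so V_0 = 41.2852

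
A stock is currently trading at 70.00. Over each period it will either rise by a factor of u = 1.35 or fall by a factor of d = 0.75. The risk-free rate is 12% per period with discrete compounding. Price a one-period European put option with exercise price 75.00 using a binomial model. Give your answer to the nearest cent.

Risk-neutral probability p = (1 + 0.12 − 0.75)/(1.35 − 0.75) = 0.3700/0.6000 = 0.6167
Terminal stock prices: S_u = 94.5, S_d = 52.5
Terminal payoffs (K − S): max(-19.5, 0) = 0, max(22.5, 0) = 22.5
Node 0 (S = 70): V_0 = 1/1.12·[0.6167·0.0000 + 0.3833·22.5000] = 7.7009

7.70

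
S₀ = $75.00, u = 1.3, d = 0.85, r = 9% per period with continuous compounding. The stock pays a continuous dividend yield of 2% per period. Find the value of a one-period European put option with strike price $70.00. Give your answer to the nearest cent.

Per-period risk-free factor R = e^0.09 = 1.0942; dividend-adjusted growth = e^(0.09−0.02) = 1.0725.
Risk-neutral probability p = (1.0725 − 0.85)/(1.3 − 0.85) = 0.2225/0.4500 = 0.4945
Terminal stock prices: S_u = 97.5, S_d = 63.75
Terminal payoffs (K − S): max(-27.5, 0) = 0, max(6.25, 0) = 6.25
Node 0 (S = 75): V_0 = e^(−0.09)·[0.4945·0.0000 + 0.5055·6.2500] = 2.8877

$2.89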